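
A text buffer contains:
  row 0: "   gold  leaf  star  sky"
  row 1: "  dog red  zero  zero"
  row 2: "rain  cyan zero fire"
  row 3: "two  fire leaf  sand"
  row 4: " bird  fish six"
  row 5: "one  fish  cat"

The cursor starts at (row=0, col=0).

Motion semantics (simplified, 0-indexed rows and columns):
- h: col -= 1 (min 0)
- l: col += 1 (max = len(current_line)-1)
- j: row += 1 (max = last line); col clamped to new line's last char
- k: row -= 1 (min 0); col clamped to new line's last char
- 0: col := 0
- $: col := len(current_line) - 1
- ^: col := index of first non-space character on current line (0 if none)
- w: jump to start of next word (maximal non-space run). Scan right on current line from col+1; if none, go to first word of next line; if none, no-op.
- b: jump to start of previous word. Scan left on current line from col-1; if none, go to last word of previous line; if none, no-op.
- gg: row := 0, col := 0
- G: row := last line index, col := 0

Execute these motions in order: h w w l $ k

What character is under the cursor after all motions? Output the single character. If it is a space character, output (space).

After 1 (h): row=0 col=0 char='_'
After 2 (w): row=0 col=3 char='g'
After 3 (w): row=0 col=9 char='l'
After 4 (l): row=0 col=10 char='e'
After 5 ($): row=0 col=23 char='y'
After 6 (k): row=0 col=23 char='y'

Answer: y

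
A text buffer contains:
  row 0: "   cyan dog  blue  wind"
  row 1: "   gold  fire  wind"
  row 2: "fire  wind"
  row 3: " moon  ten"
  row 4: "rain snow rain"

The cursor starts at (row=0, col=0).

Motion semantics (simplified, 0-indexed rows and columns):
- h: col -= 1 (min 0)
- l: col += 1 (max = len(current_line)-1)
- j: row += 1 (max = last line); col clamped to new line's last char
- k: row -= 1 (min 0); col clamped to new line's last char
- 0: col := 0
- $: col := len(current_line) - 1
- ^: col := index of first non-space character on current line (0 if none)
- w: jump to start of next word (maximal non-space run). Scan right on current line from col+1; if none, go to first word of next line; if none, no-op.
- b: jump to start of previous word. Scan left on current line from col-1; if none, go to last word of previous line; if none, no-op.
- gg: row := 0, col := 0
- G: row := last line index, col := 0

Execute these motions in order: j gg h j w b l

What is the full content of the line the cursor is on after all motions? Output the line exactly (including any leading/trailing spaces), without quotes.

Answer:    cyan dog  blue  wind

Derivation:
After 1 (j): row=1 col=0 char='_'
After 2 (gg): row=0 col=0 char='_'
After 3 (h): row=0 col=0 char='_'
After 4 (j): row=1 col=0 char='_'
After 5 (w): row=1 col=3 char='g'
After 6 (b): row=0 col=19 char='w'
After 7 (l): row=0 col=20 char='i'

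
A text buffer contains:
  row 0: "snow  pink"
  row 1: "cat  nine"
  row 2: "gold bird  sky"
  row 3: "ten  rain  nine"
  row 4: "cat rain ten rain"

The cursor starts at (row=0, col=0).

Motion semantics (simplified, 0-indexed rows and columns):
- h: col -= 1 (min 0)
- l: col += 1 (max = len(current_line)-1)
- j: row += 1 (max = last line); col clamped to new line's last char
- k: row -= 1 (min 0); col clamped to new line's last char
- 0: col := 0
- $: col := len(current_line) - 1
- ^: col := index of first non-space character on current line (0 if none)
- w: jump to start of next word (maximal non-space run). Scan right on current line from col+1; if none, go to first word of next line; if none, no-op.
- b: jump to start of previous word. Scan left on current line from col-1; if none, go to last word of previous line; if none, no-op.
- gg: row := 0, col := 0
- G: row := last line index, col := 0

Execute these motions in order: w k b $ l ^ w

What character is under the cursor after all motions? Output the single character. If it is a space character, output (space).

After 1 (w): row=0 col=6 char='p'
After 2 (k): row=0 col=6 char='p'
After 3 (b): row=0 col=0 char='s'
After 4 ($): row=0 col=9 char='k'
After 5 (l): row=0 col=9 char='k'
After 6 (^): row=0 col=0 char='s'
After 7 (w): row=0 col=6 char='p'

Answer: p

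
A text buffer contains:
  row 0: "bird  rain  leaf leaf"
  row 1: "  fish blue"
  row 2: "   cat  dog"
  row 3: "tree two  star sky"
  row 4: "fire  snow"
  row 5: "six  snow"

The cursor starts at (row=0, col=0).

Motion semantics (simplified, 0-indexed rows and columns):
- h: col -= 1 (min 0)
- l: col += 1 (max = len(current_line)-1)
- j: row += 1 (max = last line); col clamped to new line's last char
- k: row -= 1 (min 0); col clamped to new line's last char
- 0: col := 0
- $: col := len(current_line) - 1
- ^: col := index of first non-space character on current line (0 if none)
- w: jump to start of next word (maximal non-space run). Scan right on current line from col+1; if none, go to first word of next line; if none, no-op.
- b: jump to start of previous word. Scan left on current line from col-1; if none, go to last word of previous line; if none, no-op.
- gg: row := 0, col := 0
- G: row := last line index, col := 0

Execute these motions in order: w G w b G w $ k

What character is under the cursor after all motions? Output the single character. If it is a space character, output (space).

After 1 (w): row=0 col=6 char='r'
After 2 (G): row=5 col=0 char='s'
After 3 (w): row=5 col=5 char='s'
After 4 (b): row=5 col=0 char='s'
After 5 (G): row=5 col=0 char='s'
After 6 (w): row=5 col=5 char='s'
After 7 ($): row=5 col=8 char='w'
After 8 (k): row=4 col=8 char='o'

Answer: o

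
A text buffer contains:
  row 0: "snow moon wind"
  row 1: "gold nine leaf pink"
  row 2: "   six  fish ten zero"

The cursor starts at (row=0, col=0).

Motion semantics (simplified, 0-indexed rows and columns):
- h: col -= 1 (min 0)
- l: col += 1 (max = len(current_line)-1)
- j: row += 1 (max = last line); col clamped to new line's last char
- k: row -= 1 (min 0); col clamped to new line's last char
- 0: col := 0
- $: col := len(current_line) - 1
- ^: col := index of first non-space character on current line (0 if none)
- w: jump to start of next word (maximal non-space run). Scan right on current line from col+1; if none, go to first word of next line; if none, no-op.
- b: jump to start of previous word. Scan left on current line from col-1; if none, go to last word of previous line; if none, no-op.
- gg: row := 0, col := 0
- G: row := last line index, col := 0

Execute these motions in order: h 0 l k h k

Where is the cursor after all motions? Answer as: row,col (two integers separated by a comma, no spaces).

After 1 (h): row=0 col=0 char='s'
After 2 (0): row=0 col=0 char='s'
After 3 (l): row=0 col=1 char='n'
After 4 (k): row=0 col=1 char='n'
After 5 (h): row=0 col=0 char='s'
After 6 (k): row=0 col=0 char='s'

Answer: 0,0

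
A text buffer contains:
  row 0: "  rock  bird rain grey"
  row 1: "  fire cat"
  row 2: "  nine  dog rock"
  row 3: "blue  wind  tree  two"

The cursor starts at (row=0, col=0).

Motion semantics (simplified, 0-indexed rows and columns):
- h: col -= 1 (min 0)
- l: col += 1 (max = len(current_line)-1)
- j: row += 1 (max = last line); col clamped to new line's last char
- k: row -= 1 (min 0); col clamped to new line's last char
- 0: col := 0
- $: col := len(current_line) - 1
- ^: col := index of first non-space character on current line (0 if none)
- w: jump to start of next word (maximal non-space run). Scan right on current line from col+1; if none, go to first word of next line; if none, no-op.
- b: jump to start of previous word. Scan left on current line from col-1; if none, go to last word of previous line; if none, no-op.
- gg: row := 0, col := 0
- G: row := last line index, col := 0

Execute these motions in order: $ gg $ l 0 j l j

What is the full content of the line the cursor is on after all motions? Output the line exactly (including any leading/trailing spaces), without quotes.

Answer:   nine  dog rock

Derivation:
After 1 ($): row=0 col=21 char='y'
After 2 (gg): row=0 col=0 char='_'
After 3 ($): row=0 col=21 char='y'
After 4 (l): row=0 col=21 char='y'
After 5 (0): row=0 col=0 char='_'
After 6 (j): row=1 col=0 char='_'
After 7 (l): row=1 col=1 char='_'
After 8 (j): row=2 col=1 char='_'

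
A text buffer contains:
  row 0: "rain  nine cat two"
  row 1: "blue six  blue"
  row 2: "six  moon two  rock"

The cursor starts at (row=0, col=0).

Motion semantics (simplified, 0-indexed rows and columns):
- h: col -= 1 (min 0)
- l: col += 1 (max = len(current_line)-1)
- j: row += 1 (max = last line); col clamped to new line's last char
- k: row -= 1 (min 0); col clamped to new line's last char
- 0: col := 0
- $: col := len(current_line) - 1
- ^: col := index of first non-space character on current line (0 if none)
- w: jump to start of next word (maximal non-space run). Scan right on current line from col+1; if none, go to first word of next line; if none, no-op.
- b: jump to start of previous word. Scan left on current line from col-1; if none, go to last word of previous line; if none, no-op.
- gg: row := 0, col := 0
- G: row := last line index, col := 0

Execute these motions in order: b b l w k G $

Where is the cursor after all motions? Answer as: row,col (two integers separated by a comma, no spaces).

Answer: 2,18

Derivation:
After 1 (b): row=0 col=0 char='r'
After 2 (b): row=0 col=0 char='r'
After 3 (l): row=0 col=1 char='a'
After 4 (w): row=0 col=6 char='n'
After 5 (k): row=0 col=6 char='n'
After 6 (G): row=2 col=0 char='s'
After 7 ($): row=2 col=18 char='k'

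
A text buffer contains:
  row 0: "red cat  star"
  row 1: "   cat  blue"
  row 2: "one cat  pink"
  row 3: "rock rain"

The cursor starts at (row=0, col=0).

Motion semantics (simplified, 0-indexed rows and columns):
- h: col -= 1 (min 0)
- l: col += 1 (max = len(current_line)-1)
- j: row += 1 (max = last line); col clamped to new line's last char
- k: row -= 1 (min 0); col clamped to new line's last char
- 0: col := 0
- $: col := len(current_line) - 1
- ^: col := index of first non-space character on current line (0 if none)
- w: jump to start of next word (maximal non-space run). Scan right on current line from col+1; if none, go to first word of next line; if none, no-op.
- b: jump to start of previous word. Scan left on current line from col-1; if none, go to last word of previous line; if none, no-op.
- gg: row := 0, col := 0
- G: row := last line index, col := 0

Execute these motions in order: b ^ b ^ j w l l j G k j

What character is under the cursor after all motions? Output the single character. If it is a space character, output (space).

Answer: r

Derivation:
After 1 (b): row=0 col=0 char='r'
After 2 (^): row=0 col=0 char='r'
After 3 (b): row=0 col=0 char='r'
After 4 (^): row=0 col=0 char='r'
After 5 (j): row=1 col=0 char='_'
After 6 (w): row=1 col=3 char='c'
After 7 (l): row=1 col=4 char='a'
After 8 (l): row=1 col=5 char='t'
After 9 (j): row=2 col=5 char='a'
After 10 (G): row=3 col=0 char='r'
After 11 (k): row=2 col=0 char='o'
After 12 (j): row=3 col=0 char='r'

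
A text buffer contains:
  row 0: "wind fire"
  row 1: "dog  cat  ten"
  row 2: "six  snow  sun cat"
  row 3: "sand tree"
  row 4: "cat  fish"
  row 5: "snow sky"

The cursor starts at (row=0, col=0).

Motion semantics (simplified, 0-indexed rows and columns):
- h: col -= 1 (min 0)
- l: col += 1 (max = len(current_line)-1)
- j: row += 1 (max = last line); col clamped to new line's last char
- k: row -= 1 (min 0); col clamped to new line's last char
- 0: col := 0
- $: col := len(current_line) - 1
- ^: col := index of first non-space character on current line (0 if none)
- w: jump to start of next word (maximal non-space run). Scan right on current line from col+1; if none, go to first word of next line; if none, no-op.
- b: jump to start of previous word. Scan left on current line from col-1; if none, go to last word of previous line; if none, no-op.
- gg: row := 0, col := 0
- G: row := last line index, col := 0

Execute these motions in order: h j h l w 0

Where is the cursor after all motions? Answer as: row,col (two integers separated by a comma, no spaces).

After 1 (h): row=0 col=0 char='w'
After 2 (j): row=1 col=0 char='d'
After 3 (h): row=1 col=0 char='d'
After 4 (l): row=1 col=1 char='o'
After 5 (w): row=1 col=5 char='c'
After 6 (0): row=1 col=0 char='d'

Answer: 1,0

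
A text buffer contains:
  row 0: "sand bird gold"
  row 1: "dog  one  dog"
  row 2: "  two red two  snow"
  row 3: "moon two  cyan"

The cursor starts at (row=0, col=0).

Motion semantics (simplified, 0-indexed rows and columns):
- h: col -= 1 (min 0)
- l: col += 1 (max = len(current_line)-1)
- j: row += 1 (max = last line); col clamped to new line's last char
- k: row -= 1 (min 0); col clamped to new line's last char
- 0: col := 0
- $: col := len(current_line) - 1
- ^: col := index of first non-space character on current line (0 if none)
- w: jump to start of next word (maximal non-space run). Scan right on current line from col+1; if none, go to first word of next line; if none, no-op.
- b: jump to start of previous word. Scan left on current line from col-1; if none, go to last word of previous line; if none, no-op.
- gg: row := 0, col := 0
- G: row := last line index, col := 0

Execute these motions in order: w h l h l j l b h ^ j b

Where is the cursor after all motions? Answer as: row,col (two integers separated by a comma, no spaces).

After 1 (w): row=0 col=5 char='b'
After 2 (h): row=0 col=4 char='_'
After 3 (l): row=0 col=5 char='b'
After 4 (h): row=0 col=4 char='_'
After 5 (l): row=0 col=5 char='b'
After 6 (j): row=1 col=5 char='o'
After 7 (l): row=1 col=6 char='n'
After 8 (b): row=1 col=5 char='o'
After 9 (h): row=1 col=4 char='_'
After 10 (^): row=1 col=0 char='d'
After 11 (j): row=2 col=0 char='_'
After 12 (b): row=1 col=10 char='d'

Answer: 1,10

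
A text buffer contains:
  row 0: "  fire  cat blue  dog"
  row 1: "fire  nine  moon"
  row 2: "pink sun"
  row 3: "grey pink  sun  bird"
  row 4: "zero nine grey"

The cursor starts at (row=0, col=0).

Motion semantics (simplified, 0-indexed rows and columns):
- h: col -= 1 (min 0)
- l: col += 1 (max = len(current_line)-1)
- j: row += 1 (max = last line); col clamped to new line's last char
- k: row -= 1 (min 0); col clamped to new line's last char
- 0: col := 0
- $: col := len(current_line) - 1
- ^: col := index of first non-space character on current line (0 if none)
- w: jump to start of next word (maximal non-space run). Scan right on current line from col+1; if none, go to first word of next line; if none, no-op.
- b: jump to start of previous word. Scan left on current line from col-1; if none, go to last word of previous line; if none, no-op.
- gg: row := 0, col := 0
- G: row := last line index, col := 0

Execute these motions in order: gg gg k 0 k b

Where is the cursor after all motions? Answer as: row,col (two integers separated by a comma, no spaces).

After 1 (gg): row=0 col=0 char='_'
After 2 (gg): row=0 col=0 char='_'
After 3 (k): row=0 col=0 char='_'
After 4 (0): row=0 col=0 char='_'
After 5 (k): row=0 col=0 char='_'
After 6 (b): row=0 col=0 char='_'

Answer: 0,0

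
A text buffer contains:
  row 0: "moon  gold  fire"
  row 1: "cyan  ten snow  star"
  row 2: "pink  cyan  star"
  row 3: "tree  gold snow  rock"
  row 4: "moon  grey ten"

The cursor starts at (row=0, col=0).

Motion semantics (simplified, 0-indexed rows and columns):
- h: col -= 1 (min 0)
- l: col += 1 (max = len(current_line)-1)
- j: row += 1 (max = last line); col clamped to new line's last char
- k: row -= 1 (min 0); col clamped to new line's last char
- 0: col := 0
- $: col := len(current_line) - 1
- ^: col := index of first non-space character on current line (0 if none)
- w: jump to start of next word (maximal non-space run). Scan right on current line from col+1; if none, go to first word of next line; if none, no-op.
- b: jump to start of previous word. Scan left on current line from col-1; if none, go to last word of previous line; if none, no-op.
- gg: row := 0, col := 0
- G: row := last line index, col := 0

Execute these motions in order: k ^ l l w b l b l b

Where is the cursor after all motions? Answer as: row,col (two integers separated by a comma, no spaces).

Answer: 0,0

Derivation:
After 1 (k): row=0 col=0 char='m'
After 2 (^): row=0 col=0 char='m'
After 3 (l): row=0 col=1 char='o'
After 4 (l): row=0 col=2 char='o'
After 5 (w): row=0 col=6 char='g'
After 6 (b): row=0 col=0 char='m'
After 7 (l): row=0 col=1 char='o'
After 8 (b): row=0 col=0 char='m'
After 9 (l): row=0 col=1 char='o'
After 10 (b): row=0 col=0 char='m'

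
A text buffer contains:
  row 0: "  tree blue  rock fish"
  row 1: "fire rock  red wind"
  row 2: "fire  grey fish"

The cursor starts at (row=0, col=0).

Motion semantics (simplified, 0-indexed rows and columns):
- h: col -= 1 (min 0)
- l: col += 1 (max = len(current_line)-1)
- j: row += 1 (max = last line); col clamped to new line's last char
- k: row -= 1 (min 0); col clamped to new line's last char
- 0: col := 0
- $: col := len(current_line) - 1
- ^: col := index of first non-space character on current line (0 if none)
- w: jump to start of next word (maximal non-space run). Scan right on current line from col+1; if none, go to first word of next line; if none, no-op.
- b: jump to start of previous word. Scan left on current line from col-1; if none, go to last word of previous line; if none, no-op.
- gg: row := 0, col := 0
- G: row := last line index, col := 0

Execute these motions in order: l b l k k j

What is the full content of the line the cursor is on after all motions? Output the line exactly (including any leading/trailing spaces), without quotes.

After 1 (l): row=0 col=1 char='_'
After 2 (b): row=0 col=1 char='_'
After 3 (l): row=0 col=2 char='t'
After 4 (k): row=0 col=2 char='t'
After 5 (k): row=0 col=2 char='t'
After 6 (j): row=1 col=2 char='r'

Answer: fire rock  red wind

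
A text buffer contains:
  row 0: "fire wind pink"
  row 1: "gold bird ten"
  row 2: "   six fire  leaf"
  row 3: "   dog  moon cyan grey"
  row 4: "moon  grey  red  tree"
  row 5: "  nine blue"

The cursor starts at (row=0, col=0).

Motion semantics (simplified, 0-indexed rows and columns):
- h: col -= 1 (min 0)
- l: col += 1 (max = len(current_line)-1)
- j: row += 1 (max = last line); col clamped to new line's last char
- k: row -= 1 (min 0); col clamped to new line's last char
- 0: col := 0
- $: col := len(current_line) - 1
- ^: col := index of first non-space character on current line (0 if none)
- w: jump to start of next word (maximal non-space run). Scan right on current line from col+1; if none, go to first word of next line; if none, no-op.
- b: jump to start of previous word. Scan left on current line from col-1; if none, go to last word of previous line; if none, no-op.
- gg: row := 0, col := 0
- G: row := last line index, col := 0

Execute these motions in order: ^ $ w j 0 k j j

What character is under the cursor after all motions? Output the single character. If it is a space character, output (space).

Answer: (space)

Derivation:
After 1 (^): row=0 col=0 char='f'
After 2 ($): row=0 col=13 char='k'
After 3 (w): row=1 col=0 char='g'
After 4 (j): row=2 col=0 char='_'
After 5 (0): row=2 col=0 char='_'
After 6 (k): row=1 col=0 char='g'
After 7 (j): row=2 col=0 char='_'
After 8 (j): row=3 col=0 char='_'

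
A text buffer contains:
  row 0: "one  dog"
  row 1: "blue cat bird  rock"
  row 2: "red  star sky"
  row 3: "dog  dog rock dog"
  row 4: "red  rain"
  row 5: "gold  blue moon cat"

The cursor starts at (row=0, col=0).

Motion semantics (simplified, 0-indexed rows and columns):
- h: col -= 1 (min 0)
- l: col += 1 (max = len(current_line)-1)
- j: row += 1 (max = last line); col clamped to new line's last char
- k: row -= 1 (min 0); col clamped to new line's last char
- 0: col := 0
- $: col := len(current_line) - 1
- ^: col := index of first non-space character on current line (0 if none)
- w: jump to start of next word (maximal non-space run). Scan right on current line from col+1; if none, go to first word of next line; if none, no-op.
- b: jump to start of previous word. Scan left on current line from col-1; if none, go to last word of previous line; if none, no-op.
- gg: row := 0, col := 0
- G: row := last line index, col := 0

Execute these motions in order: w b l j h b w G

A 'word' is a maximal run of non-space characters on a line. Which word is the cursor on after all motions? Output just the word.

Answer: gold

Derivation:
After 1 (w): row=0 col=5 char='d'
After 2 (b): row=0 col=0 char='o'
After 3 (l): row=0 col=1 char='n'
After 4 (j): row=1 col=1 char='l'
After 5 (h): row=1 col=0 char='b'
After 6 (b): row=0 col=5 char='d'
After 7 (w): row=1 col=0 char='b'
After 8 (G): row=5 col=0 char='g'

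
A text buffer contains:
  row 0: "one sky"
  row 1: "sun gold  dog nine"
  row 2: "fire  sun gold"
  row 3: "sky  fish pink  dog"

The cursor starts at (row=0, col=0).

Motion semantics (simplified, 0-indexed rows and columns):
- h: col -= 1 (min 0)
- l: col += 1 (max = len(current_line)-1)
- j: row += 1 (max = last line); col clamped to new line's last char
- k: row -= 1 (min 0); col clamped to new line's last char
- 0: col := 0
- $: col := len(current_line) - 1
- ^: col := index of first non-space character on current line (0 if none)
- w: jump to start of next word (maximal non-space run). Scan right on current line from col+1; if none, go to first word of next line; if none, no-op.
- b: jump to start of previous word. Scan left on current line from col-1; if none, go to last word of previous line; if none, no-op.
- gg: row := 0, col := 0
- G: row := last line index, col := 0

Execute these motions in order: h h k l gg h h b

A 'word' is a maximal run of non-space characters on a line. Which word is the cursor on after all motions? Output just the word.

Answer: one

Derivation:
After 1 (h): row=0 col=0 char='o'
After 2 (h): row=0 col=0 char='o'
After 3 (k): row=0 col=0 char='o'
After 4 (l): row=0 col=1 char='n'
After 5 (gg): row=0 col=0 char='o'
After 6 (h): row=0 col=0 char='o'
After 7 (h): row=0 col=0 char='o'
After 8 (b): row=0 col=0 char='o'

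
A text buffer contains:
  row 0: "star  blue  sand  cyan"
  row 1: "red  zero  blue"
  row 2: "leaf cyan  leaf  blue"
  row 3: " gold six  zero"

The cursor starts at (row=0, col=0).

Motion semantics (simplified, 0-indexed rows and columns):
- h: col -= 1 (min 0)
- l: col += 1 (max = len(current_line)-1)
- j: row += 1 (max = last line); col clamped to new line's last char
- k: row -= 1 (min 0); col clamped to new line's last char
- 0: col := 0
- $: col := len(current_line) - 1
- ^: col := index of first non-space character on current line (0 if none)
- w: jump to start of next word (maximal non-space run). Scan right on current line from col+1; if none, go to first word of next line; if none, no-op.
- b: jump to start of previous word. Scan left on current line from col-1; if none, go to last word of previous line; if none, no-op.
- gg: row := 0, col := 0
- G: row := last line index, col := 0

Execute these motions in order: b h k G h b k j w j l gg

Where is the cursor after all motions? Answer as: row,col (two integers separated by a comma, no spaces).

After 1 (b): row=0 col=0 char='s'
After 2 (h): row=0 col=0 char='s'
After 3 (k): row=0 col=0 char='s'
After 4 (G): row=3 col=0 char='_'
After 5 (h): row=3 col=0 char='_'
After 6 (b): row=2 col=17 char='b'
After 7 (k): row=1 col=14 char='e'
After 8 (j): row=2 col=14 char='f'
After 9 (w): row=2 col=17 char='b'
After 10 (j): row=3 col=14 char='o'
After 11 (l): row=3 col=14 char='o'
After 12 (gg): row=0 col=0 char='s'

Answer: 0,0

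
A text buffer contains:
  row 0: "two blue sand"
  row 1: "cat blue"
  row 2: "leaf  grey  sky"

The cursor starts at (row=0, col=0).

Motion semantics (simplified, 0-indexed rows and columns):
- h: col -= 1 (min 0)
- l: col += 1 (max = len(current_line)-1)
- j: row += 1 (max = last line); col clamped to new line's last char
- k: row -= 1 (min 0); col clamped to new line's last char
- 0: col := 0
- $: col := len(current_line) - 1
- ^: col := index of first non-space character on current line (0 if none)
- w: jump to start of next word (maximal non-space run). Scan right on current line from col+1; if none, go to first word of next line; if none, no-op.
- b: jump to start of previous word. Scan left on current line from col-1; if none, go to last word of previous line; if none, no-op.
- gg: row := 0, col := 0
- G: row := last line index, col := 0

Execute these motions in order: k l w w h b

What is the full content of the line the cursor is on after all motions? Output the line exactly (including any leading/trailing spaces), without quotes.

After 1 (k): row=0 col=0 char='t'
After 2 (l): row=0 col=1 char='w'
After 3 (w): row=0 col=4 char='b'
After 4 (w): row=0 col=9 char='s'
After 5 (h): row=0 col=8 char='_'
After 6 (b): row=0 col=4 char='b'

Answer: two blue sand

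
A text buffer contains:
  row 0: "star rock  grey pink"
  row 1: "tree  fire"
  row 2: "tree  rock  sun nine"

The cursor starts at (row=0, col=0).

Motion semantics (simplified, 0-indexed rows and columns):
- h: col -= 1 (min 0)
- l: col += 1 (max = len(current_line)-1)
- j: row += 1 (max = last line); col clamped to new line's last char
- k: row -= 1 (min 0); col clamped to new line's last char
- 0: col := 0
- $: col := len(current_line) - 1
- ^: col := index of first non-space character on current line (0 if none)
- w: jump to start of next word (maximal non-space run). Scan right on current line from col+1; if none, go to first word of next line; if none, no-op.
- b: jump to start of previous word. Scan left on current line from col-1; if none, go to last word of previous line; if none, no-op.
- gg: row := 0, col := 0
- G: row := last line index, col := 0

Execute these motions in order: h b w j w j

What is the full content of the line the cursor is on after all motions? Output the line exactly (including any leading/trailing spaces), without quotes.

Answer: tree  rock  sun nine

Derivation:
After 1 (h): row=0 col=0 char='s'
After 2 (b): row=0 col=0 char='s'
After 3 (w): row=0 col=5 char='r'
After 4 (j): row=1 col=5 char='_'
After 5 (w): row=1 col=6 char='f'
After 6 (j): row=2 col=6 char='r'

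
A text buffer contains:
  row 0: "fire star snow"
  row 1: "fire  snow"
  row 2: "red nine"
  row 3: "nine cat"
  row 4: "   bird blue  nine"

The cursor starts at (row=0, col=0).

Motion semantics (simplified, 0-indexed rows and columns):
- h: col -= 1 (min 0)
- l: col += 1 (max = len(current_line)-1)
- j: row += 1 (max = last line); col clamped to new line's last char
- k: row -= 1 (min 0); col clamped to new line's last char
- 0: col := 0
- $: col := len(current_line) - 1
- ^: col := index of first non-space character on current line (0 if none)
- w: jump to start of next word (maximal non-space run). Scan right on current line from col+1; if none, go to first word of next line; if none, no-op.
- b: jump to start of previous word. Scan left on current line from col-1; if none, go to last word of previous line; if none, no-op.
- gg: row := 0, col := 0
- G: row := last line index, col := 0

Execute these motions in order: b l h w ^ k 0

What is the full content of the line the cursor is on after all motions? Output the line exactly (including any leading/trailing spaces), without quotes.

Answer: fire star snow

Derivation:
After 1 (b): row=0 col=0 char='f'
After 2 (l): row=0 col=1 char='i'
After 3 (h): row=0 col=0 char='f'
After 4 (w): row=0 col=5 char='s'
After 5 (^): row=0 col=0 char='f'
After 6 (k): row=0 col=0 char='f'
After 7 (0): row=0 col=0 char='f'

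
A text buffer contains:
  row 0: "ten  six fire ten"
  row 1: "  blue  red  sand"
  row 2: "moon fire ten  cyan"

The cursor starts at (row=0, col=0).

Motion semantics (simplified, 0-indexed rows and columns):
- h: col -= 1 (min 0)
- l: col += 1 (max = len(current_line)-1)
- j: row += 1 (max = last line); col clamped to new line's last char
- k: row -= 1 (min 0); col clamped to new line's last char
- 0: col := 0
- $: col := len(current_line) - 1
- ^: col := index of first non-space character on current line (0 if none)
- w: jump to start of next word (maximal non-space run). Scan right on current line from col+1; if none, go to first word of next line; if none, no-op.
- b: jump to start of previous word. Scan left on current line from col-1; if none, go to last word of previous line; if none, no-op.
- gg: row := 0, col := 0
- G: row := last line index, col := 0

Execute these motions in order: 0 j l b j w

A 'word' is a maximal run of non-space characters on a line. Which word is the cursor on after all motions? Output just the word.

After 1 (0): row=0 col=0 char='t'
After 2 (j): row=1 col=0 char='_'
After 3 (l): row=1 col=1 char='_'
After 4 (b): row=0 col=14 char='t'
After 5 (j): row=1 col=14 char='a'
After 6 (w): row=2 col=0 char='m'

Answer: moon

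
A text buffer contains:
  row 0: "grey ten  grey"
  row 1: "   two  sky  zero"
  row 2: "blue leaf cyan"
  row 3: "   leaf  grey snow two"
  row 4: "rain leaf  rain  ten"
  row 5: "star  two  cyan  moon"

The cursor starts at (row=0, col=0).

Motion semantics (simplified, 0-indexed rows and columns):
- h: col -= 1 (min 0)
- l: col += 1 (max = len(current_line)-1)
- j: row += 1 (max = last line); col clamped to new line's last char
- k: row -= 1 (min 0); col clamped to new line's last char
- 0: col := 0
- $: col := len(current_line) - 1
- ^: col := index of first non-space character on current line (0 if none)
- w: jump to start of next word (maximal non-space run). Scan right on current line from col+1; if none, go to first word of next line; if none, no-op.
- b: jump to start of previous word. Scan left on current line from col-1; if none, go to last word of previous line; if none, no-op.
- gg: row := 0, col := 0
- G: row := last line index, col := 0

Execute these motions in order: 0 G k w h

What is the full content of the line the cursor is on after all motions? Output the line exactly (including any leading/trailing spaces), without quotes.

After 1 (0): row=0 col=0 char='g'
After 2 (G): row=5 col=0 char='s'
After 3 (k): row=4 col=0 char='r'
After 4 (w): row=4 col=5 char='l'
After 5 (h): row=4 col=4 char='_'

Answer: rain leaf  rain  ten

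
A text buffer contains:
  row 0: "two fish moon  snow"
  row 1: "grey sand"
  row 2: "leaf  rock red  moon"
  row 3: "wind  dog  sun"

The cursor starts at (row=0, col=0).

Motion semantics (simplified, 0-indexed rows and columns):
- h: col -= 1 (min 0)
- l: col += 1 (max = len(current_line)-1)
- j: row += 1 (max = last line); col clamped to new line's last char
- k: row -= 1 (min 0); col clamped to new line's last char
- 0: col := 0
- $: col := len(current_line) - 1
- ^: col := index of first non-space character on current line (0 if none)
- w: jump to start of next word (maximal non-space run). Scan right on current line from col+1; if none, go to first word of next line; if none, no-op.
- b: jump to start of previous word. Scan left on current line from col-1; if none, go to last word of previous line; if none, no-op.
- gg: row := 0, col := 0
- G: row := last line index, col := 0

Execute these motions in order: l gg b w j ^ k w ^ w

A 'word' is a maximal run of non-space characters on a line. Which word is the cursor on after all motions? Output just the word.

Answer: fish

Derivation:
After 1 (l): row=0 col=1 char='w'
After 2 (gg): row=0 col=0 char='t'
After 3 (b): row=0 col=0 char='t'
After 4 (w): row=0 col=4 char='f'
After 5 (j): row=1 col=4 char='_'
After 6 (^): row=1 col=0 char='g'
After 7 (k): row=0 col=0 char='t'
After 8 (w): row=0 col=4 char='f'
After 9 (^): row=0 col=0 char='t'
After 10 (w): row=0 col=4 char='f'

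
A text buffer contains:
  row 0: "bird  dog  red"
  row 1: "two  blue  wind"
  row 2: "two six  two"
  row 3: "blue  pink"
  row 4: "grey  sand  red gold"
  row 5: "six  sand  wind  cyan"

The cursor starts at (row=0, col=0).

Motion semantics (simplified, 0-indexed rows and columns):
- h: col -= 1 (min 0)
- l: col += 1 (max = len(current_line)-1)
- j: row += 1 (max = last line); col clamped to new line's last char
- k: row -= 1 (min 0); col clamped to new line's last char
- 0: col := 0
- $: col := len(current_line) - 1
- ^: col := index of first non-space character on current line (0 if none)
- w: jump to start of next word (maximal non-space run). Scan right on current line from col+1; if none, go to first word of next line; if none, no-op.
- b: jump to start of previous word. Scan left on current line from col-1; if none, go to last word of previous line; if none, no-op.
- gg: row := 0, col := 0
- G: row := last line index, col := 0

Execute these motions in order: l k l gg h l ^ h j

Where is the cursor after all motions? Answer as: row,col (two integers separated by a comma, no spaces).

After 1 (l): row=0 col=1 char='i'
After 2 (k): row=0 col=1 char='i'
After 3 (l): row=0 col=2 char='r'
After 4 (gg): row=0 col=0 char='b'
After 5 (h): row=0 col=0 char='b'
After 6 (l): row=0 col=1 char='i'
After 7 (^): row=0 col=0 char='b'
After 8 (h): row=0 col=0 char='b'
After 9 (j): row=1 col=0 char='t'

Answer: 1,0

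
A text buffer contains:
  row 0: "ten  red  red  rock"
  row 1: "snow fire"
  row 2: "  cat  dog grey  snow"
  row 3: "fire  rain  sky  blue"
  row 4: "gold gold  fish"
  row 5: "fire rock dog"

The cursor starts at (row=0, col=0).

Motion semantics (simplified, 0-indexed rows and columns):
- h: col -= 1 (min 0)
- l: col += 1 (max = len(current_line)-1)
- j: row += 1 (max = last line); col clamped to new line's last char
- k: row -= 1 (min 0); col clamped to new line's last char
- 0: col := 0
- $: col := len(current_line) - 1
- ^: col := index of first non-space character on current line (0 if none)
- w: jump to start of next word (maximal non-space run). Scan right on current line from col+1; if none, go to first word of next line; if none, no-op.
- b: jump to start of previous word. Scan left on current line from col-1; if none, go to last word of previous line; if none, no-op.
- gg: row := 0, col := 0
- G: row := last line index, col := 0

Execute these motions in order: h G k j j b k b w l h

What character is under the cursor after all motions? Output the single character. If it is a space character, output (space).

After 1 (h): row=0 col=0 char='t'
After 2 (G): row=5 col=0 char='f'
After 3 (k): row=4 col=0 char='g'
After 4 (j): row=5 col=0 char='f'
After 5 (j): row=5 col=0 char='f'
After 6 (b): row=4 col=11 char='f'
After 7 (k): row=3 col=11 char='_'
After 8 (b): row=3 col=6 char='r'
After 9 (w): row=3 col=12 char='s'
After 10 (l): row=3 col=13 char='k'
After 11 (h): row=3 col=12 char='s'

Answer: s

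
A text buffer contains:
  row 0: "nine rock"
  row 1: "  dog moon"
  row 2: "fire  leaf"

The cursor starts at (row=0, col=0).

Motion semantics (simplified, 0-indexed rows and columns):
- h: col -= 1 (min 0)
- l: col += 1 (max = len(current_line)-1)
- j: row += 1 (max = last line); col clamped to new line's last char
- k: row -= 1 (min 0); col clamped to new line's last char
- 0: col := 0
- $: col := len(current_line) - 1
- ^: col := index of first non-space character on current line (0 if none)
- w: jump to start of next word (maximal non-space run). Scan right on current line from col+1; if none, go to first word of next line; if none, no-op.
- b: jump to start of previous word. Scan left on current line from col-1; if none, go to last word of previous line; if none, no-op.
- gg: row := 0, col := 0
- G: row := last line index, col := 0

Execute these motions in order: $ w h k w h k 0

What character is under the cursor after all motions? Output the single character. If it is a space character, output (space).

After 1 ($): row=0 col=8 char='k'
After 2 (w): row=1 col=2 char='d'
After 3 (h): row=1 col=1 char='_'
After 4 (k): row=0 col=1 char='i'
After 5 (w): row=0 col=5 char='r'
After 6 (h): row=0 col=4 char='_'
After 7 (k): row=0 col=4 char='_'
After 8 (0): row=0 col=0 char='n'

Answer: n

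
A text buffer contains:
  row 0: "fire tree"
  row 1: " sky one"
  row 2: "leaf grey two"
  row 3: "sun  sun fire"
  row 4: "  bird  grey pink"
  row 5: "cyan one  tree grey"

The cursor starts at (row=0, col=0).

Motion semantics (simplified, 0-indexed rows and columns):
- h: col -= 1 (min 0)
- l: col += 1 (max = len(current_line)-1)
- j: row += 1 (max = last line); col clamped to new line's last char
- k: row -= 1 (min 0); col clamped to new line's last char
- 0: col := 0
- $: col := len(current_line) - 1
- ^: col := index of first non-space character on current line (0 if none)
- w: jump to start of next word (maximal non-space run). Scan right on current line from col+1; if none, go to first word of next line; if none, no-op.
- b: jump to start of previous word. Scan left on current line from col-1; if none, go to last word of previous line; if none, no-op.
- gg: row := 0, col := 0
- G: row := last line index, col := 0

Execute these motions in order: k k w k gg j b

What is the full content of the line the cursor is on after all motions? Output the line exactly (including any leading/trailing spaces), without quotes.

Answer: fire tree

Derivation:
After 1 (k): row=0 col=0 char='f'
After 2 (k): row=0 col=0 char='f'
After 3 (w): row=0 col=5 char='t'
After 4 (k): row=0 col=5 char='t'
After 5 (gg): row=0 col=0 char='f'
After 6 (j): row=1 col=0 char='_'
After 7 (b): row=0 col=5 char='t'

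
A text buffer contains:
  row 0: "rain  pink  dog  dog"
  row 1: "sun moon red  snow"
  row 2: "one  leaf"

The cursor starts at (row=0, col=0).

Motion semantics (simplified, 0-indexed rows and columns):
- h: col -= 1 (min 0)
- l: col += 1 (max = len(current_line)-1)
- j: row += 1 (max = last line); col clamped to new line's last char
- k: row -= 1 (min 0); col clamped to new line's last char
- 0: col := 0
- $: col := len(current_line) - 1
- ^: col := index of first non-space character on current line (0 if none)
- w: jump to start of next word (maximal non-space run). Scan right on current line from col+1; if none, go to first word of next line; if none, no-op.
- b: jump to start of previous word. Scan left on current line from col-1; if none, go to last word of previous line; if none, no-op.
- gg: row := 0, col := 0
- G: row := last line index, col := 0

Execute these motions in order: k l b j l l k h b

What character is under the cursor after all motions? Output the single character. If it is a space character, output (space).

After 1 (k): row=0 col=0 char='r'
After 2 (l): row=0 col=1 char='a'
After 3 (b): row=0 col=0 char='r'
After 4 (j): row=1 col=0 char='s'
After 5 (l): row=1 col=1 char='u'
After 6 (l): row=1 col=2 char='n'
After 7 (k): row=0 col=2 char='i'
After 8 (h): row=0 col=1 char='a'
After 9 (b): row=0 col=0 char='r'

Answer: r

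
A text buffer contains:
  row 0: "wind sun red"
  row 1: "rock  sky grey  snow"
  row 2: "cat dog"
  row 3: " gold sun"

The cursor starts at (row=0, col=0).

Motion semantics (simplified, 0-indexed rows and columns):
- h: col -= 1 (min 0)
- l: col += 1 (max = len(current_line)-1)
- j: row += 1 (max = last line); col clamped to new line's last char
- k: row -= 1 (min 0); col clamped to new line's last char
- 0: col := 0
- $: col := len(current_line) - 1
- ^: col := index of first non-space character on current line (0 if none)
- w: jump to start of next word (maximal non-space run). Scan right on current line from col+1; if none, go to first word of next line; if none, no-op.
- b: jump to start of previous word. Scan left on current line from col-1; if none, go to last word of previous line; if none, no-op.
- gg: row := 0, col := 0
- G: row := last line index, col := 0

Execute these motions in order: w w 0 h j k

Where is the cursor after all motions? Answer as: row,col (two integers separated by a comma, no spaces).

After 1 (w): row=0 col=5 char='s'
After 2 (w): row=0 col=9 char='r'
After 3 (0): row=0 col=0 char='w'
After 4 (h): row=0 col=0 char='w'
After 5 (j): row=1 col=0 char='r'
After 6 (k): row=0 col=0 char='w'

Answer: 0,0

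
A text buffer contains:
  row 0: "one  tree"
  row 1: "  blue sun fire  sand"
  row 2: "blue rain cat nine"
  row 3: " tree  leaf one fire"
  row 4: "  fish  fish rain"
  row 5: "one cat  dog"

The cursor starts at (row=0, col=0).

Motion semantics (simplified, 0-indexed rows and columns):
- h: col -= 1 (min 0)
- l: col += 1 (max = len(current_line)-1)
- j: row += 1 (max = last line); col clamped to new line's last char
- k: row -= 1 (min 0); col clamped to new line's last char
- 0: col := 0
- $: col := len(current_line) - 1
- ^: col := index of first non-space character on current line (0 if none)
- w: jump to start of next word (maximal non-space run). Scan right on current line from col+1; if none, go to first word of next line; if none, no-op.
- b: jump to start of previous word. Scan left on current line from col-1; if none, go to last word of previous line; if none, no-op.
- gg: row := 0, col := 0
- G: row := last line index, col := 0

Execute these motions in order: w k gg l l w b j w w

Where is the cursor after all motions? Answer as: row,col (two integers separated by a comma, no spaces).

After 1 (w): row=0 col=5 char='t'
After 2 (k): row=0 col=5 char='t'
After 3 (gg): row=0 col=0 char='o'
After 4 (l): row=0 col=1 char='n'
After 5 (l): row=0 col=2 char='e'
After 6 (w): row=0 col=5 char='t'
After 7 (b): row=0 col=0 char='o'
After 8 (j): row=1 col=0 char='_'
After 9 (w): row=1 col=2 char='b'
After 10 (w): row=1 col=7 char='s'

Answer: 1,7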